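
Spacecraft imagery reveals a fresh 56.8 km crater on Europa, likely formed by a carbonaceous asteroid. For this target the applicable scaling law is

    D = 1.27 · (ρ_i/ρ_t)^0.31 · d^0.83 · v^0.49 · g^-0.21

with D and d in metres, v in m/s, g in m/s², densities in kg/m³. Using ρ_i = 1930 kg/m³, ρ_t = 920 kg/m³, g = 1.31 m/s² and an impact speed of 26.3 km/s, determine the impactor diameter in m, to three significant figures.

d ≈ 800 m

Rearranging for d: d = [D / (1.27 · (1930/920)^0.31 · 26300^0.49 · 1.31^-0.21)]^(1/0.83).
D = 56800 m.
(1930/920)^0.31 = 1.258
26300^0.49 = 146.5
1.31^-0.21 = 0.9449
Denominator = 1.27 × 1.258 × 146.5 × 0.9449 = 221.2
D / 221.2 = 56800 / 221.2 = 256.8
d = 256.8^(1/0.83) = 256.8^1.2048 = 800.0 m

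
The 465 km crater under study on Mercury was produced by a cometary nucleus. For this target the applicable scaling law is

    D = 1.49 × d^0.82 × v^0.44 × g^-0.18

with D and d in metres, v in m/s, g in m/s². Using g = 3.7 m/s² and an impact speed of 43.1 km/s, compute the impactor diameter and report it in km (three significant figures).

d ≈ 21.8 km

Rearranging for d: d = [D / (1.49 · 43100^0.44 · 3.7^-0.18)]^(1/0.82).
D = 465000 m.
43100^0.44 = 109.4
3.7^-0.18 = 0.7902
Denominator = 1.49 × 109.4 × 0.7902 = 128.8
D / 128.8 = 465000 / 128.8 = 3610
d = 3610^(1/0.82) = 3610^1.2195 = 21796 m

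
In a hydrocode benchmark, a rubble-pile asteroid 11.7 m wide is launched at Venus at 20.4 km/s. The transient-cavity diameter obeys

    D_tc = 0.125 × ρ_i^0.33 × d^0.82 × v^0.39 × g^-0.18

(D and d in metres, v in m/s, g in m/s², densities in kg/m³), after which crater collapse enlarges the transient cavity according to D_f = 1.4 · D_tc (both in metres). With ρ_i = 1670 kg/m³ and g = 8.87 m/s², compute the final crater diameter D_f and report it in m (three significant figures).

v = 20400 m/s.
ρ_i^0.33 = 1670^0.33 = 11.57
d^0.82 = 11.7^0.82 = 7.515
v^0.39 = 20400^0.39 = 47.95
g^-0.18 = 8.87^-0.18 = 0.6751
D_tc = 0.125 × 11.57 × 7.515 × 47.95 × 0.6751 = 351.8 m
D_f = 1.4 × 351.8 = 492.5 m

D_f ≈ 493 m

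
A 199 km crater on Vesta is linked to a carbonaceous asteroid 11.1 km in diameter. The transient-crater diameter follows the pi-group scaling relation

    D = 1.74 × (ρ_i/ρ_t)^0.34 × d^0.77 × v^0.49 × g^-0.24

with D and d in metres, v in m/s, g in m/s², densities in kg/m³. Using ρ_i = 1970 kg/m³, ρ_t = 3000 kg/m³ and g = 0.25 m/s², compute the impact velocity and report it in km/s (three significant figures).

v ≈ 6.28 km/s

Rearranging for v: v = [D / (1.74 · (1970/3000)^0.34 · 11100^0.77 · 0.25^-0.24)]^(1/0.49).
D = 199000 m.
(1970/3000)^0.34 = 0.8668
11100^0.77 = 1303
0.25^-0.24 = 1.395
Denominator = 1.74 × 0.8668 × 1303 × 1.395 = 2741
D / 2741 = 199000 / 2741 = 72.60
v = 72.60^(1/0.49) = 72.60^2.0408 = 6278 m/s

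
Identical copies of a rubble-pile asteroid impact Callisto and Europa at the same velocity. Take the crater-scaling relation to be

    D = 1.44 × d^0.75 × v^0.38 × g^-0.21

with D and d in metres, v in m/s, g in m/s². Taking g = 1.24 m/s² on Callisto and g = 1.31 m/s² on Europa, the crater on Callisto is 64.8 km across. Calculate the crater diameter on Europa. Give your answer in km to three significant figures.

D ≈ 64.1 km

All impactor-dependent factors cancel in the ratio, leaving D_Europa/D_Callisto = (g_Europa/g_Callisto)^-0.21.
(1.31/1.24)^-0.21 = 1.056^-0.21 = 0.9886
D_Europa = 0.9886 × 64.8 km = 64.1 km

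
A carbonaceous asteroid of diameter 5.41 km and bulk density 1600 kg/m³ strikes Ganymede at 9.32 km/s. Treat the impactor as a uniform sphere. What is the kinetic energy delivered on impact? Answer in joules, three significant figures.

d = 5410 m; v = 9320 m/s.
Mass m = (π/6) ρ d³ = (π/6) × 1600 × (5410)³ = 1.327 × 10^14 kg
E = ½ m v² = 0.5 × 1.327 × 10^14 × (9320)² = 5.763 × 10^21 J

E ≈ 5.76 × 10^21 J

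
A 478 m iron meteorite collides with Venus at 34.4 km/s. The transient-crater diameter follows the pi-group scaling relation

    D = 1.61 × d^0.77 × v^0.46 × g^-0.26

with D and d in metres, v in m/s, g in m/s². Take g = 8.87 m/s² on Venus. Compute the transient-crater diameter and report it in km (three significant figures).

D ≈ 12.9 km

In SI units: v = 34400 m/s.
d^0.77 = 478^0.77 = 115.7
v^0.46 = 34400^0.46 = 122.1
g^-0.26 = 8.87^-0.26 = 0.5669
D = 1.61 × 115.7 × 122.1 × 0.5669 = 12894 m
   = 12.89 km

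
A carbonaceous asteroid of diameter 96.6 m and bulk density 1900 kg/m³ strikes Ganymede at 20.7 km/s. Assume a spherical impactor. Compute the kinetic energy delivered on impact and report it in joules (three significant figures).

E ≈ 1.92 × 10^17 J

v = 20700 m/s.
Mass m = (π/6) ρ d³ = (π/6) × 1900 × (96.6)³ = 8.968 × 10^8 kg
E = ½ m v² = 0.5 × 8.968 × 10^8 × (20700)² = 1.921 × 10^17 J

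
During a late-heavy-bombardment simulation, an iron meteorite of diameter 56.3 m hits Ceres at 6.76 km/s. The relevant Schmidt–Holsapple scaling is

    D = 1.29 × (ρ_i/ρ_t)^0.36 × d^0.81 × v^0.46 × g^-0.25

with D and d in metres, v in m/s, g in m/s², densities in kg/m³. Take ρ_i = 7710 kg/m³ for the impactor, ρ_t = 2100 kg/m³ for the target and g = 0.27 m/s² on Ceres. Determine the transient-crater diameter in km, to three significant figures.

In SI units: v = 6760 m/s.
(ρ_i/ρ_t)^0.36 = (7710/2100)^0.36 = 1.597
d^0.81 = 56.3^0.81 = 26.18
v^0.46 = 6760^0.46 = 57.78
g^-0.25 = 0.27^-0.25 = 1.387
D = 1.29 × 1.597 × 26.18 × 57.78 × 1.387 = 4322 m
   = 4.322 km

D ≈ 4.32 km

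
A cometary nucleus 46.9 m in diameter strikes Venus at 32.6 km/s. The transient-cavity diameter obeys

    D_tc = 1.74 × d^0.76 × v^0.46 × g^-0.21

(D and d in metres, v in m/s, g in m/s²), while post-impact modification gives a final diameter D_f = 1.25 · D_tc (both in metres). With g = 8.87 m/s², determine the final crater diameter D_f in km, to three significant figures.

D_f ≈ 3.05 km

v = 32600 m/s.
d^0.76 = 46.9^0.76 = 18.62
v^0.46 = 32600^0.46 = 119.1
g^-0.21 = 8.87^-0.21 = 0.6323
D_tc = 1.74 × 18.62 × 119.1 × 0.6323 = 2440 m
D_f = 1.25 × 2440 = 3050 m
     = 3.050 km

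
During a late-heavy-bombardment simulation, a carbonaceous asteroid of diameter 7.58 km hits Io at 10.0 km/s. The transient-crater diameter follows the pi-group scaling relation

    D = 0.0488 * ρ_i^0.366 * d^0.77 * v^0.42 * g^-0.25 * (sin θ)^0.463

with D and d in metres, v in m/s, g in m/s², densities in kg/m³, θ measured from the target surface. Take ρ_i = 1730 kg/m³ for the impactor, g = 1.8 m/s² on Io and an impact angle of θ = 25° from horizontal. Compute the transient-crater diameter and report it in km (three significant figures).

D ≈ 20.1 km

In SI units: d = 7580 m, v = 10000 m/s.
ρ_i^0.366 = 1730^0.366 = 15.32
d^0.77 = 7580^0.77 = 971.3
v^0.42 = 10000^0.42 = 47.86
g^-0.25 = 1.8^-0.25 = 0.8633
(sin 25°)^0.463 = 0.4226^0.463 = 0.6711
D = 0.0488 × 15.32 × 971.3 × 47.86 × 0.8633 × 0.6711 = 20135 m
   = 20.14 km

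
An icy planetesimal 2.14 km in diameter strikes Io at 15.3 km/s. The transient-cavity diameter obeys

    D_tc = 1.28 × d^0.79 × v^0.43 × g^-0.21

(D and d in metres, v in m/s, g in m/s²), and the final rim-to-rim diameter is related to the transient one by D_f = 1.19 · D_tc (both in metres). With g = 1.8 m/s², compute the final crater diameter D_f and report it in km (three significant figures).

D_f ≈ 36.3 km

In SI: d = 2140 m, v = 15300 m/s.
d^0.79 = 2140^0.79 = 427.6
v^0.43 = 15300^0.43 = 63.01
g^-0.21 = 1.8^-0.21 = 0.8839
D_tc = 1.28 × 427.6 × 63.01 × 0.8839 = 30480 m
D_f = 1.19 × 30480 = 36271 m
     = 36.27 km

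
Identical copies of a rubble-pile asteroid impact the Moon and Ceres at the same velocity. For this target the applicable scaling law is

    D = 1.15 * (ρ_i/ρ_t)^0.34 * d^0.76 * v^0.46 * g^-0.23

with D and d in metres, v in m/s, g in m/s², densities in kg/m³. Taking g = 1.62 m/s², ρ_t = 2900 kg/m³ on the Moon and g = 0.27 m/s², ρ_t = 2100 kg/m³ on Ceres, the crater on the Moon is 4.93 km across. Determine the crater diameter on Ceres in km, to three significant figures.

The impactor-only factors (d, v, ρ_i) cancel in the ratio, leaving D_Ceres/D_Moon = (g_Ceres/g_Moon)^-0.23 · (ρ_t,Moon/ρ_t,Ceres)^0.34.
(0.27/1.62)^-0.23 = 0.1667^-0.23 = 1.510
(2900/2100)^0.34 = 1.381^0.34 = 1.116
Ratio = 1.510 × 1.116 = 1.685
D_Ceres = 1.685 × 4.93 km = 8.31 km

D ≈ 8.31 km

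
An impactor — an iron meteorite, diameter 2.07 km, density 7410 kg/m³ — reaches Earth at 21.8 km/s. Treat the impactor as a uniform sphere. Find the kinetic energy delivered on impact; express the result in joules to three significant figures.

d = 2070 m; v = 21800 m/s.
Mass m = (π/6) ρ d³ = (π/6) × 7410 × (2070)³ = 3.441 × 10^13 kg
E = ½ m v² = 0.5 × 3.441 × 10^13 × (21800)² = 8.177 × 10^21 J

E ≈ 8.18 × 10^21 J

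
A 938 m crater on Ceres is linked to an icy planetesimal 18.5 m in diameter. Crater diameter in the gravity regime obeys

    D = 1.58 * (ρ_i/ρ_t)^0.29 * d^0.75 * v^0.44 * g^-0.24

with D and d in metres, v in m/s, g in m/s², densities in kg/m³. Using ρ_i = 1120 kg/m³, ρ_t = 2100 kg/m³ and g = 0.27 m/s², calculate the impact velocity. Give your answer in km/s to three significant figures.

Rearranging for v: v = [D / (1.58 · (1120/2100)^0.29 · 18.5^0.75 · 0.27^-0.24)]^(1/0.44).
(1120/2100)^0.29 = 0.8334
18.5^0.75 = 8.920
0.27^-0.24 = 1.369
Denominator = 1.58 × 0.8334 × 8.920 × 1.369 = 16.08
D / 16.08 = 938 / 16.08 = 58.33
v = 58.33^(1/0.44) = 58.33^2.2727 = 10312 m/s

v ≈ 10.3 km/s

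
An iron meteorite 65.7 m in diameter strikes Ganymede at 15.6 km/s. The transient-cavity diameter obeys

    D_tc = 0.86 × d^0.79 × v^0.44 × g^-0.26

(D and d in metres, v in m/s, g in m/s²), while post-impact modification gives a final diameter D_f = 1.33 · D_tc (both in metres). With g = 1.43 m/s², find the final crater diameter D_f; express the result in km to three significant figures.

D_f ≈ 1.99 km

v = 15600 m/s.
d^0.79 = 65.7^0.79 = 27.28
v^0.44 = 15600^0.44 = 69.98
g^-0.26 = 1.43^-0.26 = 0.9112
D_tc = 0.86 × 27.28 × 69.98 × 0.9112 = 1496 m
D_f = 1.33 × 1496 = 1990 m
     = 1.990 km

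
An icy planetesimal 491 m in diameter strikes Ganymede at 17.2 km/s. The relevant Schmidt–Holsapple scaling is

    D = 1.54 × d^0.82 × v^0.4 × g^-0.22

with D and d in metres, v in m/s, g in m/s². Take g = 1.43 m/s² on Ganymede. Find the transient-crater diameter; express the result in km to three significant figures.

D ≈ 11.3 km

In SI units: v = 17200 m/s.
d^0.82 = 491^0.82 = 160.9
v^0.4 = 17200^0.4 = 49.46
g^-0.22 = 1.43^-0.22 = 0.9243
D = 1.54 × 160.9 × 49.46 × 0.9243 = 11328 m
   = 11.33 km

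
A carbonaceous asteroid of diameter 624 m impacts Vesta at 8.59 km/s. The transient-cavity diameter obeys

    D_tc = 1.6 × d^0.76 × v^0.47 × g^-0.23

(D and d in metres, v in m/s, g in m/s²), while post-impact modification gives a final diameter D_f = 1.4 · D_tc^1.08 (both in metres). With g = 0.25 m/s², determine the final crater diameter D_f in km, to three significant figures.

v = 8590 m/s.
d^0.76 = 624^0.76 = 133.1
v^0.47 = 8590^0.47 = 70.63
g^-0.23 = 0.25^-0.23 = 1.376
D_tc = 1.6 × 133.1 × 70.63 × 1.376 = 20700 m
D_f = 1.4 × (20700)^1.08 = 64176 m
     = 64.18 km

D_f ≈ 64.2 km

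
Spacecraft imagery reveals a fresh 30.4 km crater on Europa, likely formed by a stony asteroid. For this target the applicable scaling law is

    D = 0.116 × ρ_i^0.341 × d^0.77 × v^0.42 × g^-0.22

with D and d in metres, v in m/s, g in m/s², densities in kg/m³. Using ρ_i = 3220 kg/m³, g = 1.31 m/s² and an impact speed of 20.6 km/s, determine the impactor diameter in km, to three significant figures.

Rearranging for d: d = [D / (0.116 · 3220^0.341 · 20600^0.42 · 1.31^-0.22)]^(1/0.77).
D = 30400 m.
3220^0.341 = 15.71
20600^0.42 = 64.84
1.31^-0.22 = 0.9423
Denominator = 0.116 × 15.71 × 64.84 × 0.9423 = 111.3
D / 111.3 = 30400 / 111.3 = 273.1
d = 273.1^(1/0.77) = 273.1^1.2987 = 1459 m

d ≈ 1.46 km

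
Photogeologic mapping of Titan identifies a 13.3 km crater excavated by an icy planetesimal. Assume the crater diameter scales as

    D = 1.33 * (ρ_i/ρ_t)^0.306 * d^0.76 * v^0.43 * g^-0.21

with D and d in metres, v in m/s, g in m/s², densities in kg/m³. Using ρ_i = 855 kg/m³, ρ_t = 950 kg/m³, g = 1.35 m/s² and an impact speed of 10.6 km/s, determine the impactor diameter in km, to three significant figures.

Rearranging for d: d = [D / (1.33 · (855/950)^0.306 · 10600^0.43 · 1.35^-0.21)]^(1/0.76).
D = 13300 m.
(855/950)^0.306 = 0.9683
10600^0.43 = 53.81
1.35^-0.21 = 0.9389
Denominator = 1.33 × 0.9683 × 53.81 × 0.9389 = 65.06
D / 65.06 = 13300 / 65.06 = 204.4
d = 204.4^(1/0.76) = 204.4^1.3158 = 1097 m

d ≈ 1.10 km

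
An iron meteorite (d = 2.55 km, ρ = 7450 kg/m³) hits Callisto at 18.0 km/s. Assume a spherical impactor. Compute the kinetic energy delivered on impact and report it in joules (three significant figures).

d = 2550 m; v = 18000 m/s.
Mass m = (π/6) ρ d³ = (π/6) × 7450 × (2550)³ = 6.468 × 10^13 kg
E = ½ m v² = 0.5 × 6.468 × 10^13 × (18000)² = 1.048 × 10^22 J

E ≈ 1.05 × 10^22 J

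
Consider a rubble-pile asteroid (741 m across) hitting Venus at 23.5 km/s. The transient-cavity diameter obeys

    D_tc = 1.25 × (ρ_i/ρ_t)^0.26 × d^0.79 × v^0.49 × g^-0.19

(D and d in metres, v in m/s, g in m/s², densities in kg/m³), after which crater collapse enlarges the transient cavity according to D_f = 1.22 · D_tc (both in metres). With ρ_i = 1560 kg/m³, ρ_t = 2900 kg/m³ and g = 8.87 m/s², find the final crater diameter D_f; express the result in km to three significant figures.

v = 23500 m/s.
(ρ_i/ρ_t)^0.26 = (1560/2900)^0.26 = 0.8511
d^0.79 = 741^0.79 = 185.0
v^0.49 = 23500^0.49 = 138.6
g^-0.19 = 8.87^-0.19 = 0.6605
D_tc = 1.25 × 0.8511 × 185.0 × 138.6 × 0.6605 = 18020 m
D_f = 1.22 × 18020 = 21984 m
     = 21.98 km

D_f ≈ 22.0 km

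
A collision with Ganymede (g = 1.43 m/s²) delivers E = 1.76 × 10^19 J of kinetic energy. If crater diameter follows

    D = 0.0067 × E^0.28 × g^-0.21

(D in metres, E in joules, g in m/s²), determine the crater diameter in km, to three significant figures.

D ≈ 1.52 km

E^0.28 = (1.76 × 10^19)^0.28 = 2.448 × 10^5
g^-0.21 = 1.43^-0.21 = 0.9276
D = 0.0067 × 2.448 × 10^5 × 0.9276 = 1521 m
   = 1.521 km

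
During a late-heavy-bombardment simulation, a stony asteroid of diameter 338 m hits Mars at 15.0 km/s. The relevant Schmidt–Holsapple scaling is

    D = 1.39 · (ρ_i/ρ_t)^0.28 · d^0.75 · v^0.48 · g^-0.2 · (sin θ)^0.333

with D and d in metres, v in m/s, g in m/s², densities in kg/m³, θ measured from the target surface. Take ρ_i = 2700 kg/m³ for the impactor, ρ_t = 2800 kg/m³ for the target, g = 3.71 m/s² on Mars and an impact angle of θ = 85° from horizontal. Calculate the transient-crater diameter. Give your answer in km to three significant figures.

D ≈ 8.42 km

In SI units: v = 15000 m/s.
(ρ_i/ρ_t)^0.28 = (2700/2800)^0.28 = 0.9899
d^0.75 = 338^0.75 = 78.83
v^0.48 = 15000^0.48 = 101.0
g^-0.2 = 3.71^-0.2 = 0.7694
(sin 85°)^0.333 = 0.9962^0.333 = 0.9987
D = 1.39 × 0.9899 × 78.83 × 101.0 × 0.7694 × 0.9987 = 8418 m
   = 8.418 km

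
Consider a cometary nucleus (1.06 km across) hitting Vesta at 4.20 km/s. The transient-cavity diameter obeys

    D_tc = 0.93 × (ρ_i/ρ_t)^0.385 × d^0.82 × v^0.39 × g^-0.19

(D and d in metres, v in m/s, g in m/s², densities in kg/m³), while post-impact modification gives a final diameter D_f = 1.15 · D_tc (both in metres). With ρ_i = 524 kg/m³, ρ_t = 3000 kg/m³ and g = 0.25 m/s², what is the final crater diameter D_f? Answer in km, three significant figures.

D_f ≈ 5.57 km

In SI: d = 1060 m, v = 4200 m/s.
(ρ_i/ρ_t)^0.385 = (524/3000)^0.385 = 0.5108
d^0.82 = 1060^0.82 = 302.5
v^0.39 = 4200^0.39 = 25.89
g^-0.19 = 0.25^-0.19 = 1.301
D_tc = 0.93 × 0.5108 × 302.5 × 25.89 × 1.301 = 4840 m
D_f = 1.15 × 4840 = 5566 m
     = 5.566 km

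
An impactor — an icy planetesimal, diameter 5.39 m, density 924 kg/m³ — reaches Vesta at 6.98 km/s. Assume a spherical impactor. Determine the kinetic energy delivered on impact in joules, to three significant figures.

v = 6980 m/s.
Mass m = (π/6) ρ d³ = (π/6) × 924 × (5.39)³ = 7.576 × 10^4 kg
E = ½ m v² = 0.5 × 7.576 × 10^4 × (6980)² = 1.846 × 10^12 J

E ≈ 1.85 × 10^12 J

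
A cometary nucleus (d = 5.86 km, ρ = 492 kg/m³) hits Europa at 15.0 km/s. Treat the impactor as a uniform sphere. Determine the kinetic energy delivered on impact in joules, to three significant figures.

E ≈ 5.83 × 10^21 J

d = 5860 m; v = 15000 m/s.
Mass m = (π/6) ρ d³ = (π/6) × 492 × (5860)³ = 5.184 × 10^13 kg
E = ½ m v² = 0.5 × 5.184 × 10^13 × (15000)² = 5.832 × 10^21 J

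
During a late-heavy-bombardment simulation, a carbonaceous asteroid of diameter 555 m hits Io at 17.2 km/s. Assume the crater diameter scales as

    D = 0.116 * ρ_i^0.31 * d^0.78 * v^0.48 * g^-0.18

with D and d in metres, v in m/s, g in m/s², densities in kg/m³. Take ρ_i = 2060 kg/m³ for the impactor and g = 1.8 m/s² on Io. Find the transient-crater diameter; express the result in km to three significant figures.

D ≈ 16.6 km

In SI units: v = 17200 m/s.
ρ_i^0.31 = 2060^0.31 = 10.65
d^0.78 = 555^0.78 = 138.2
v^0.48 = 17200^0.48 = 107.9
g^-0.18 = 1.8^-0.18 = 0.8996
D = 0.116 × 10.65 × 138.2 × 107.9 × 0.8996 = 16572 m
   = 16.57 km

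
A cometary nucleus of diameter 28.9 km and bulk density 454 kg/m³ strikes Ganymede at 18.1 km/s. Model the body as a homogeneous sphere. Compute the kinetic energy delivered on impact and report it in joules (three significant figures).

d = 28900 m; v = 18100 m/s.
Mass m = (π/6) ρ d³ = (π/6) × 454 × (28900)³ = 5.738 × 10^15 kg
E = ½ m v² = 0.5 × 5.738 × 10^15 × (18100)² = 9.399 × 10^23 J

E ≈ 9.40 × 10^23 J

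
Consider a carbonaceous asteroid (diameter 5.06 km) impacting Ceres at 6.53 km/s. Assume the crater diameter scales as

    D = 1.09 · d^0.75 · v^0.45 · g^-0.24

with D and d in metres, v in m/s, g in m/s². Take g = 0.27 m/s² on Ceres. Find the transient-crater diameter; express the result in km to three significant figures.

D ≈ 46.6 km

In SI units: d = 5060 m, v = 6530 m/s.
d^0.75 = 5060^0.75 = 599.9
v^0.45 = 6530^0.45 = 52.08
g^-0.24 = 0.27^-0.24 = 1.369
D = 1.09 × 599.9 × 52.08 × 1.369 = 46621 m
   = 46.62 km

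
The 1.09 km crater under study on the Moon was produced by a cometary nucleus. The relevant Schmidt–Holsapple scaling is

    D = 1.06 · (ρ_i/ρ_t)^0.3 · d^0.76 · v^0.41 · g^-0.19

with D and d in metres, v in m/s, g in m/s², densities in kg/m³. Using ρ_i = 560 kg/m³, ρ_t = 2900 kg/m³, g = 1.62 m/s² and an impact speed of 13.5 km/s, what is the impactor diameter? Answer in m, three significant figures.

d ≈ 117 m

Rearranging for d: d = [D / (1.06 · (560/2900)^0.3 · 13500^0.41 · 1.62^-0.19)]^(1/0.76).
D = 1090 m.
(560/2900)^0.3 = 0.6106
13500^0.41 = 49.37
1.62^-0.19 = 0.9124
Denominator = 1.06 × 0.6106 × 49.37 × 0.9124 = 29.15
D / 29.15 = 1090 / 29.15 = 37.39
d = 37.39^(1/0.76) = 37.39^1.3158 = 117.3 m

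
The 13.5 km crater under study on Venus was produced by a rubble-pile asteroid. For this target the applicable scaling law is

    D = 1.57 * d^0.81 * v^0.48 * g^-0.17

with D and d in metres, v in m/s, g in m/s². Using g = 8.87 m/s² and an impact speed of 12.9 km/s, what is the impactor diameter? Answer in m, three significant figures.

d ≈ 417 m

Rearranging for d: d = [D / (1.57 · 12900^0.48 · 8.87^-0.17)]^(1/0.81).
D = 13500 m.
12900^0.48 = 93.99
8.87^-0.17 = 0.6900
Denominator = 1.57 × 93.99 × 0.6900 = 101.8
D / 101.8 = 13500 / 101.8 = 132.6
d = 132.6^(1/0.81) = 132.6^1.2346 = 417.3 m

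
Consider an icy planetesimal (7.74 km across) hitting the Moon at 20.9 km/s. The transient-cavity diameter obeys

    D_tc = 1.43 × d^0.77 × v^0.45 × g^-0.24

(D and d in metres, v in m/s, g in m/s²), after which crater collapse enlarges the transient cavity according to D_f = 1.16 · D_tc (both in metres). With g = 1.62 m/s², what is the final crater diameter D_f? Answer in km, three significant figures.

In SI: d = 7740 m, v = 20900 m/s.
d^0.77 = 7740^0.77 = 987.0
v^0.45 = 20900^0.45 = 87.92
g^-0.24 = 1.62^-0.24 = 0.8907
D_tc = 1.43 × 987.0 × 87.92 × 0.8907 = 1.105 × 10^5 m
D_f = 1.16 × 1.105 × 10^5 = 1.282 × 10^5 m
     = 128.2 km

D_f ≈ 128 km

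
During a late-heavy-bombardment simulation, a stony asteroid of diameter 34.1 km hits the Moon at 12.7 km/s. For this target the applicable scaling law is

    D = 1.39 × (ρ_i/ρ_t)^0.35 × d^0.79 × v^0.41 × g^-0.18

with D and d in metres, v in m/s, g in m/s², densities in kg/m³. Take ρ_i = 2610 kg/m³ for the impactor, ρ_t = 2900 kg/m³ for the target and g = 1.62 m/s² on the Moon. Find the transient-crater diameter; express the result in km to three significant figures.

D ≈ 225 km

In SI units: d = 34100 m, v = 12700 m/s.
(ρ_i/ρ_t)^0.35 = (2610/2900)^0.35 = 0.9638
d^0.79 = 34100^0.79 = 3810
v^0.41 = 12700^0.41 = 48.15
g^-0.18 = 1.62^-0.18 = 0.9168
D = 1.39 × 0.9638 × 3810 × 48.15 × 0.9168 = 2.253 × 10^5 m
   = 225.3 km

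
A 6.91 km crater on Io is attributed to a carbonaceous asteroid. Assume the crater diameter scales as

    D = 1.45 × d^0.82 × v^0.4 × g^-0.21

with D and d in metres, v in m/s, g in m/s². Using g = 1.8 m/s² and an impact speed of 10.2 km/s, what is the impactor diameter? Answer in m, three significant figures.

Rearranging for d: d = [D / (1.45 · 10200^0.4 · 1.8^-0.21)]^(1/0.82).
D = 6910 m.
10200^0.4 = 40.13
1.8^-0.21 = 0.8839
Denominator = 1.45 × 40.13 × 0.8839 = 51.43
D / 51.43 = 6910 / 51.43 = 134.4
d = 134.4^(1/0.82) = 134.4^1.2195 = 394.1 m

d ≈ 394 m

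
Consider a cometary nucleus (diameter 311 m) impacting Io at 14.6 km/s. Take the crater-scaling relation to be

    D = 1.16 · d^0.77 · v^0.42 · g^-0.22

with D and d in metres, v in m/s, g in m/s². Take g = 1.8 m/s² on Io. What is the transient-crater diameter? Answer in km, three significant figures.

D ≈ 4.75 km

In SI units: v = 14600 m/s.
d^0.77 = 311^0.77 = 83.07
v^0.42 = 14600^0.42 = 56.11
g^-0.22 = 1.8^-0.22 = 0.8787
D = 1.16 × 83.07 × 56.11 × 0.8787 = 4751 m
   = 4.751 km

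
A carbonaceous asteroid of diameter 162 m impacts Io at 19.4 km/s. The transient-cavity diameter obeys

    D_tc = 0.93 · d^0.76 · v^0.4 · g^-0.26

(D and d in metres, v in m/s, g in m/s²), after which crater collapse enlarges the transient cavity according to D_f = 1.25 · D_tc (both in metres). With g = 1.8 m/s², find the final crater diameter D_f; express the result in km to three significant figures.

v = 19400 m/s.
d^0.76 = 162^0.76 = 47.78
v^0.4 = 19400^0.4 = 51.89
g^-0.26 = 1.8^-0.26 = 0.8583
D_tc = 0.93 × 47.78 × 51.89 × 0.8583 = 1979 m
D_f = 1.25 × 1979 = 2474 m
     = 2.474 km

D_f ≈ 2.47 km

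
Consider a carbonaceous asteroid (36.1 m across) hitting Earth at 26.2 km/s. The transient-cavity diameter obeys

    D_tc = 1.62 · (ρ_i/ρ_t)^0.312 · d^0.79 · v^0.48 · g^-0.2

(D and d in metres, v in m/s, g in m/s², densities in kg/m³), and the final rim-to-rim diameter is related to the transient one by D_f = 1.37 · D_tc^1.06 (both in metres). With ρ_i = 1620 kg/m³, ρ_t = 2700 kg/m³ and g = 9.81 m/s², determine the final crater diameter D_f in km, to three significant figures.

D_f ≈ 4.24 km

v = 26200 m/s.
(ρ_i/ρ_t)^0.312 = (1620/2700)^0.312 = 0.8527
d^0.79 = 36.1^0.79 = 17.00
v^0.48 = 26200^0.48 = 132.1
g^-0.2 = 9.81^-0.2 = 0.6334
D_tc = 1.62 × 0.8527 × 17.00 × 132.1 × 0.6334 = 1965 m
D_f = 1.37 × (1965)^1.06 = 4243 m
     = 4.243 km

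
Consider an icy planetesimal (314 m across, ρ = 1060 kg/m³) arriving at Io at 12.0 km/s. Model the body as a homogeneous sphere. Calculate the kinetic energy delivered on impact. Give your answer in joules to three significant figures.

v = 12000 m/s.
Mass m = (π/6) ρ d³ = (π/6) × 1060 × (314)³ = 1.718 × 10^10 kg
E = ½ m v² = 0.5 × 1.718 × 10^10 × (12000)² = 1.237 × 10^18 J

E ≈ 1.24 × 10^18 J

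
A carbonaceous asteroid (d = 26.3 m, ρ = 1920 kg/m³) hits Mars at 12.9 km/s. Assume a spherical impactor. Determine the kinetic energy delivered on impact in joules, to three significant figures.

E ≈ 1.52 × 10^15 J

v = 12900 m/s.
Mass m = (π/6) ρ d³ = (π/6) × 1920 × (26.3)³ = 1.829 × 10^7 kg
E = ½ m v² = 0.5 × 1.829 × 10^7 × (12900)² = 1.522 × 10^15 J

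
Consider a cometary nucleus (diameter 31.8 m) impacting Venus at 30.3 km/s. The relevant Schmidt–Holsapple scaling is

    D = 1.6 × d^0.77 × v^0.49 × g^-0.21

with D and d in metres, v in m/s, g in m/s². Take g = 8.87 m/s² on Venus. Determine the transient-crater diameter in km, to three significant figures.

In SI units: v = 30300 m/s.
d^0.77 = 31.8^0.77 = 14.35
v^0.49 = 30300^0.49 = 157.0
g^-0.21 = 8.87^-0.21 = 0.6323
D = 1.6 × 14.35 × 157.0 × 0.6323 = 2279 m
   = 2.279 km

D ≈ 2.28 km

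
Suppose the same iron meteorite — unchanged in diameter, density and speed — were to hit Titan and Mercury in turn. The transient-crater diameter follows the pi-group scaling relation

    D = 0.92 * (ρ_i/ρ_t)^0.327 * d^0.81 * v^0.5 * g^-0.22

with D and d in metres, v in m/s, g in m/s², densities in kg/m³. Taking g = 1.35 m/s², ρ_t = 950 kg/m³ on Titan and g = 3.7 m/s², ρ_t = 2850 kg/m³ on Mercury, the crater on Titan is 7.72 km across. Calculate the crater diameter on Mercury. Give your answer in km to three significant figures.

D ≈ 4.32 km

The impactor-only factors (d, v, ρ_i) cancel in the ratio, leaving D_Mercury/D_Titan = (g_Mercury/g_Titan)^-0.22 · (ρ_t,Titan/ρ_t,Mercury)^0.327.
(3.7/1.35)^-0.22 = 2.741^-0.22 = 0.8011
(950/2850)^0.327 = 0.3333^0.327 = 0.6982
Ratio = 0.8011 × 0.6982 = 0.5593
D_Mercury = 0.5593 × 7.72 km = 4.32 km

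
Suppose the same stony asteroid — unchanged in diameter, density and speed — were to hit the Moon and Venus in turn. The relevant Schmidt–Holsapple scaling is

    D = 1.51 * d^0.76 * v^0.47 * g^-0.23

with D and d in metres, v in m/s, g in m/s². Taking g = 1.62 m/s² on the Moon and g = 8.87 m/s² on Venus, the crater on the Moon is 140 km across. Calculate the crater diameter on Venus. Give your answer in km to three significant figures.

All impactor-dependent factors cancel in the ratio, leaving D_Venus/D_Moon = (g_Venus/g_Moon)^-0.23.
(8.87/1.62)^-0.23 = 5.475^-0.23 = 0.6764
D_Venus = 0.6764 × 140 km = 94.7 km

D ≈ 94.7 km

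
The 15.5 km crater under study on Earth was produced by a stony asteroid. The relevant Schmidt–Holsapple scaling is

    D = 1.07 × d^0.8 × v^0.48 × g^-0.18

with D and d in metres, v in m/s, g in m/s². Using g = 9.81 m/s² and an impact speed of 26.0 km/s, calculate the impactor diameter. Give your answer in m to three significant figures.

d ≈ 596 m

Rearranging for d: d = [D / (1.07 · 26000^0.48 · 9.81^-0.18)]^(1/0.8).
D = 15500 m.
26000^0.48 = 131.6
9.81^-0.18 = 0.6630
Denominator = 1.07 × 131.6 × 0.6630 = 93.36
D / 93.36 = 15500 / 93.36 = 166.0
d = 166.0^(1/0.8) = 166.0^1.25 = 595.8 m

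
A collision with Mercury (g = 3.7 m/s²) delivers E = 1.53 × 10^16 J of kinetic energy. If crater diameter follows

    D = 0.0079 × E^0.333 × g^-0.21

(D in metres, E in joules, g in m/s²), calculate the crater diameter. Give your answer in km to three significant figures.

E^0.333 = (1.53 × 10^16)^0.333 = 2.452 × 10^5
g^-0.21 = 3.7^-0.21 = 0.7598
D = 0.0079 × 2.452 × 10^5 × 0.7598 = 1472 m
   = 1.472 km

D ≈ 1.47 km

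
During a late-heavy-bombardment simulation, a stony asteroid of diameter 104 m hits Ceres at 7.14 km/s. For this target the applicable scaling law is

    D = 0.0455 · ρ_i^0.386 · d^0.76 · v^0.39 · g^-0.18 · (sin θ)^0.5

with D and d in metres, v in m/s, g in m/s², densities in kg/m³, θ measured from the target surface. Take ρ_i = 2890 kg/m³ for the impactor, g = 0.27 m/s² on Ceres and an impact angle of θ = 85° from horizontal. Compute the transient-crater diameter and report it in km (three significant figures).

D ≈ 1.35 km

In SI units: v = 7140 m/s.
ρ_i^0.386 = 2890^0.386 = 21.67
d^0.76 = 104^0.76 = 34.11
v^0.39 = 7140^0.39 = 31.84
g^-0.18 = 0.27^-0.18 = 1.266
(sin 85°)^0.5 = 0.9962^0.5 = 0.9981
D = 0.0455 × 21.67 × 34.11 × 31.84 × 1.266 × 0.9981 = 1353 m
   = 1.353 km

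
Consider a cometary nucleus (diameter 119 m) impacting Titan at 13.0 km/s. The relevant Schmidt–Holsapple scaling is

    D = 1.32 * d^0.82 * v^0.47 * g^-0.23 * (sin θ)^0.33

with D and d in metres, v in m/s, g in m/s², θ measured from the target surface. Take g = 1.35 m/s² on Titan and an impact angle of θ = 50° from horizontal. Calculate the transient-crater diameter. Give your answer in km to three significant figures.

In SI units: v = 13000 m/s.
d^0.82 = 119^0.82 = 50.34
v^0.47 = 13000^0.47 = 85.81
g^-0.23 = 1.35^-0.23 = 0.9333
(sin 50°)^0.33 = 0.7660^0.33 = 0.9158
D = 1.32 × 50.34 × 85.81 × 0.9333 × 0.9158 = 4874 m
   = 4.874 km

D ≈ 4.87 km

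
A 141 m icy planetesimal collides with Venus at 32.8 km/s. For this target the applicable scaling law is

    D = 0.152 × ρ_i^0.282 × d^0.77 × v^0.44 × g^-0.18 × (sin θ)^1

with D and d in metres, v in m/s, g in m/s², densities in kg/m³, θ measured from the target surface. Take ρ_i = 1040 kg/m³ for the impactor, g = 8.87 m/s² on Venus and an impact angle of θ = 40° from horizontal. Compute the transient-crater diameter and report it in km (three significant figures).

D ≈ 2.05 km

In SI units: v = 32800 m/s.
ρ_i^0.282 = 1040^0.282 = 7.093
d^0.77 = 141^0.77 = 45.18
v^0.44 = 32800^0.44 = 97.05
g^-0.18 = 8.87^-0.18 = 0.6751
(sin 40°)^1 = 0.6428^1 = 0.6428
D = 0.152 × 7.093 × 45.18 × 97.05 × 0.6751 × 0.6428 = 2051 m
   = 2.051 km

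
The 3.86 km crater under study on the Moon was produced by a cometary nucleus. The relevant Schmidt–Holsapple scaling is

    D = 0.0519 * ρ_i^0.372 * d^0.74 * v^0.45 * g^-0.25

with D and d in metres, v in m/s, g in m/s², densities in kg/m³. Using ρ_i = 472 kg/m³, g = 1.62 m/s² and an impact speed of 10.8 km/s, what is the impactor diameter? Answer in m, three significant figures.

Rearranging for d: d = [D / (0.0519 · 472^0.372 · 10800^0.45 · 1.62^-0.25)]^(1/0.74).
D = 3860 m.
472^0.372 = 9.879
10800^0.45 = 65.32
1.62^-0.25 = 0.8864
Denominator = 0.0519 × 9.879 × 65.32 × 0.8864 = 29.69
D / 29.69 = 3860 / 29.69 = 130.0
d = 130.0^(1/0.74) = 130.0^1.3514 = 719.1 m

d ≈ 719 m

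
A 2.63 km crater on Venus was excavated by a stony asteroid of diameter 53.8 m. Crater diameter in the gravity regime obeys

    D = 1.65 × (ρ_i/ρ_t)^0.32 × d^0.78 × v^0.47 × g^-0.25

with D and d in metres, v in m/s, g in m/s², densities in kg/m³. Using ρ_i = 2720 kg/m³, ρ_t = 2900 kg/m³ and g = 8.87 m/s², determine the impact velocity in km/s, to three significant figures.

v ≈ 29.1 km/s

Rearranging for v: v = [D / (1.65 · (2720/2900)^0.32 · 53.8^0.78 · 8.87^-0.25)]^(1/0.47).
D = 2630 m.
(2720/2900)^0.32 = 0.9797
53.8^0.78 = 22.39
8.87^-0.25 = 0.5795
Denominator = 1.65 × 0.9797 × 22.39 × 0.5795 = 20.97
D / 20.97 = 2630 / 20.97 = 125.4
v = 125.4^(1/0.47) = 125.4^2.1277 = 29144 m/s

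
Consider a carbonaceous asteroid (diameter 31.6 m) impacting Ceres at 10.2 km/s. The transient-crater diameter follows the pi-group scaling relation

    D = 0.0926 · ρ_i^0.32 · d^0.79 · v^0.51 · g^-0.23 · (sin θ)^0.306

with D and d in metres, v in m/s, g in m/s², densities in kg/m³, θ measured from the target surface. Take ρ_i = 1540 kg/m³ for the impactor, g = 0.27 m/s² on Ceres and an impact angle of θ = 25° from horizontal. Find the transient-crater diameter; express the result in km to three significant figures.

In SI units: v = 10200 m/s.
ρ_i^0.32 = 1540^0.32 = 10.47
d^0.79 = 31.6^0.79 = 15.30
v^0.51 = 10200^0.51 = 110.8
g^-0.23 = 0.27^-0.23 = 1.351
(sin 25°)^0.306 = 0.4226^0.306 = 0.7683
D = 0.0926 × 10.47 × 15.30 × 110.8 × 1.351 × 0.7683 = 1706 m
   = 1.706 km

D ≈ 1.71 km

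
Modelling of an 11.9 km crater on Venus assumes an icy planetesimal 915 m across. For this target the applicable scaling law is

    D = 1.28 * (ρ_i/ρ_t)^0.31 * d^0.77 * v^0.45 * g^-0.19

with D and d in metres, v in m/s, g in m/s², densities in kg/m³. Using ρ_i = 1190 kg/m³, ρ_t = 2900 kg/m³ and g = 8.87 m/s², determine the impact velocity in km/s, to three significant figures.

v ≈ 26.2 km/s

Rearranging for v: v = [D / (1.28 · (1190/2900)^0.31 · 915^0.77 · 8.87^-0.19)]^(1/0.45).
D = 11900 m.
(1190/2900)^0.31 = 0.7587
915^0.77 = 190.7
8.87^-0.19 = 0.6605
Denominator = 1.28 × 0.7587 × 190.7 × 0.6605 = 122.3
D / 122.3 = 11900 / 122.3 = 97.30
v = 97.30^(1/0.45) = 97.30^2.2222 = 26181 m/s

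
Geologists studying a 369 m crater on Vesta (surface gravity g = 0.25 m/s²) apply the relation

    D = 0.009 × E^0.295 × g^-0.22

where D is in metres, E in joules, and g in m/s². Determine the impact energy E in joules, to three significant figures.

E ≈ 1.54 × 10^15 J

Rearranging: E = [D / (0.009 · g^-0.22)]^(1/0.295).
g^-0.22 = 0.25^-0.22 = 1.357
D / (0.009 × 1.357) = 369 / (0.01221) = 3.022 × 10^4
E = (3.022 × 10^4)^3.3898 = 1.539 × 10^15 J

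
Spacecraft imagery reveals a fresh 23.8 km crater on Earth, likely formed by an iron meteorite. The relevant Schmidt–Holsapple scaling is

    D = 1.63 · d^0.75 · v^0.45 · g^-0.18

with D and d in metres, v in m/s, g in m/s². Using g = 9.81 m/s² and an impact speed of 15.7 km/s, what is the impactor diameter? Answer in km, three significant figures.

Rearranging for d: d = [D / (1.63 · 15700^0.45 · 9.81^-0.18)]^(1/0.75).
D = 23800 m.
15700^0.45 = 77.30
9.81^-0.18 = 0.6630
Denominator = 1.63 × 77.30 × 0.6630 = 83.54
D / 83.54 = 23800 / 83.54 = 284.9
d = 284.9^(1/0.75) = 284.9^1.3333 = 1874 m

d ≈ 1.87 km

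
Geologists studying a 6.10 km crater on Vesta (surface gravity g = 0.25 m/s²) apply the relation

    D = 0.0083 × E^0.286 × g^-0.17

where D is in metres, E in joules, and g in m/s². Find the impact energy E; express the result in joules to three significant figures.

Rearranging: E = [D / (0.0083 · g^-0.17)]^(1/0.286).
D = 6100 m.
g^-0.17 = 0.25^-0.17 = 1.266
D / (0.0083 × 1.266) = 6100 / (0.01051) = 5.804 × 10^5
E = (5.804 × 10^5)^3.4965 = 1.422 × 10^20 J

E ≈ 1.42 × 10^20 J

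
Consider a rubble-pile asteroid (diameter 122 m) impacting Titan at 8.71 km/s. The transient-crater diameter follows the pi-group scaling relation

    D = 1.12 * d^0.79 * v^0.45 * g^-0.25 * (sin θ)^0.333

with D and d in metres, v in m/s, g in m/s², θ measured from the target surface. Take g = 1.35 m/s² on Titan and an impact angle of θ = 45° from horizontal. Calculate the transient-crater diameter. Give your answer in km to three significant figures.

In SI units: v = 8710 m/s.
d^0.79 = 122^0.79 = 44.49
v^0.45 = 8710^0.45 = 59.29
g^-0.25 = 1.35^-0.25 = 0.9277
(sin 45°)^0.333 = 0.7071^0.333 = 0.8910
D = 1.12 × 44.49 × 59.29 × 0.9277 × 0.8910 = 2442 m
   = 2.442 km

D ≈ 2.44 km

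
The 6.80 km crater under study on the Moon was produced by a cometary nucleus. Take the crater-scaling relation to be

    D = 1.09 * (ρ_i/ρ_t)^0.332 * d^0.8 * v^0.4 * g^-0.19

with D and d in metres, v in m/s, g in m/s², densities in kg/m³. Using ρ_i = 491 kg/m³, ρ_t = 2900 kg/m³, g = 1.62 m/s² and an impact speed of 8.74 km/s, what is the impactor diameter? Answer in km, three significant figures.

Rearranging for d: d = [D / (1.09 · (491/2900)^0.332 · 8740^0.4 · 1.62^-0.19)]^(1/0.8).
D = 6800 m.
(491/2900)^0.332 = 0.5545
8740^0.4 = 37.72
1.62^-0.19 = 0.9124
Denominator = 1.09 × 0.5545 × 37.72 × 0.9124 = 20.80
D / 20.80 = 6800 / 20.80 = 326.9
d = 326.9^(1/0.8) = 326.9^1.25 = 1390 m

d ≈ 1.39 km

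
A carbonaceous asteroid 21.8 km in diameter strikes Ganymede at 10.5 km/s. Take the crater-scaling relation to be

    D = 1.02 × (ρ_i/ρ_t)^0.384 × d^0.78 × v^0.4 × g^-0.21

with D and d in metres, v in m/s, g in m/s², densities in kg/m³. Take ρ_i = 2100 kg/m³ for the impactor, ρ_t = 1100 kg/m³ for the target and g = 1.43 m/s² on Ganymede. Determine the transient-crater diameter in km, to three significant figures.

In SI units: d = 21800 m, v = 10500 m/s.
(ρ_i/ρ_t)^0.384 = (2100/1100)^0.384 = 1.282
d^0.78 = 21800^0.78 = 2421
v^0.4 = 10500^0.4 = 40.60
g^-0.21 = 1.43^-0.21 = 0.9276
D = 1.02 × 1.282 × 2421 × 40.60 × 0.9276 = 1.192 × 10^5 m
   = 119.2 km

D ≈ 119 km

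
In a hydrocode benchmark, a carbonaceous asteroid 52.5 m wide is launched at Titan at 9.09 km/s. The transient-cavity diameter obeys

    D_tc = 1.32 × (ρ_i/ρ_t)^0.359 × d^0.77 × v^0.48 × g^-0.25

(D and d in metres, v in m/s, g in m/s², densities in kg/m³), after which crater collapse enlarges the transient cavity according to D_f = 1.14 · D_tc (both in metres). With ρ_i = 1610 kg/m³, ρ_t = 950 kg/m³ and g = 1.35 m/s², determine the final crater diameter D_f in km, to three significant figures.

v = 9090 m/s.
(ρ_i/ρ_t)^0.359 = (1610/950)^0.359 = 1.209
d^0.77 = 52.5^0.77 = 21.11
v^0.48 = 9090^0.48 = 79.45
g^-0.25 = 1.35^-0.25 = 0.9277
D_tc = 1.32 × 1.209 × 21.11 × 79.45 × 0.9277 = 2483 m
D_f = 1.14 × 2483 = 2831 m
     = 2.831 km

D_f ≈ 2.83 km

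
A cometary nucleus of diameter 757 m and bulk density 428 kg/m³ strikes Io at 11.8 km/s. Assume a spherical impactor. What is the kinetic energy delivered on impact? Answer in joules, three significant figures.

v = 11800 m/s.
Mass m = (π/6) ρ d³ = (π/6) × 428 × (757)³ = 9.721 × 10^10 kg
E = ½ m v² = 0.5 × 9.721 × 10^10 × (11800)² = 6.768 × 10^18 J

E ≈ 6.77 × 10^18 J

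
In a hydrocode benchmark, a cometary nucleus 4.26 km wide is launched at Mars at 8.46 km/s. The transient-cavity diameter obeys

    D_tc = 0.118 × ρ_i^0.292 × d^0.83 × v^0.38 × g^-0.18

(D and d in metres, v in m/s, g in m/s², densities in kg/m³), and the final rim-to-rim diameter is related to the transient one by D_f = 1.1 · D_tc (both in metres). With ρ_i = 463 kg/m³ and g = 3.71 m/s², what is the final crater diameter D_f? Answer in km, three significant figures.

D_f ≈ 19.7 km

In SI: d = 4260 m, v = 8460 m/s.
ρ_i^0.292 = 463^0.292 = 6.003
d^0.83 = 4260^0.83 = 1029
v^0.38 = 8460^0.38 = 31.07
g^-0.18 = 3.71^-0.18 = 0.7898
D_tc = 0.118 × 6.003 × 1029 × 31.07 × 0.7898 = 17890 m
D_f = 1.1 × 17890 = 19679 m
     = 19.68 km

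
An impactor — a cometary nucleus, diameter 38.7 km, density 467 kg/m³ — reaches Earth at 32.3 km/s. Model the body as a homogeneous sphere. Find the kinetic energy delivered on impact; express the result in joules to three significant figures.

E ≈ 7.39 × 10^24 J

d = 38700 m; v = 32300 m/s.
Mass m = (π/6) ρ d³ = (π/6) × 467 × (38700)³ = 1.417 × 10^16 kg
E = ½ m v² = 0.5 × 1.417 × 10^16 × (32300)² = 7.392 × 10^24 J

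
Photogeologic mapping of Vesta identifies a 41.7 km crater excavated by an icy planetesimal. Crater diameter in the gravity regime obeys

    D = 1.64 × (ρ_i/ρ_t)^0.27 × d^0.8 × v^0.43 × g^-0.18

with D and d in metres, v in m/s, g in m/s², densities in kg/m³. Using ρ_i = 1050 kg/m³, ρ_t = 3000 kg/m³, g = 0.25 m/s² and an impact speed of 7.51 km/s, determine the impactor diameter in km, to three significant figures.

d ≈ 2.77 km

Rearranging for d: d = [D / (1.64 · (1050/3000)^0.27 · 7510^0.43 · 0.25^-0.18)]^(1/0.8).
D = 41700 m.
(1050/3000)^0.27 = 0.7532
7510^0.43 = 46.40
0.25^-0.18 = 1.283
Denominator = 1.64 × 0.7532 × 46.40 × 1.283 = 73.54
D / 73.54 = 41700 / 73.54 = 567.0
d = 567.0^(1/0.8) = 567.0^1.25 = 2767 m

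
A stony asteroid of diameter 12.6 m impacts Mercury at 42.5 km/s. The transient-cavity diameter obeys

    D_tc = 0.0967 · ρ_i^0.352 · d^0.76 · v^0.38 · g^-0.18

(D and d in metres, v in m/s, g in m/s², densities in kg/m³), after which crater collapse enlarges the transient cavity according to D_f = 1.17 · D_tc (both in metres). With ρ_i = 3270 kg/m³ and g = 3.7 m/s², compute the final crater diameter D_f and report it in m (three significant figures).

v = 42500 m/s.
ρ_i^0.352 = 3270^0.352 = 17.26
d^0.76 = 12.6^0.76 = 6.859
v^0.38 = 42500^0.38 = 57.38
g^-0.18 = 3.7^-0.18 = 0.7902
D_tc = 0.0967 × 17.26 × 6.859 × 57.38 × 0.7902 = 519.1 m
D_f = 1.17 × 519.1 = 607.3 m

D_f ≈ 607 m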